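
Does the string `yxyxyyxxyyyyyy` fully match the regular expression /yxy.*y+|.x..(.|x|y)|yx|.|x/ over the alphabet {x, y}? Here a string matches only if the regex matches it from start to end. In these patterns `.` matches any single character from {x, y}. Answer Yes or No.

Yes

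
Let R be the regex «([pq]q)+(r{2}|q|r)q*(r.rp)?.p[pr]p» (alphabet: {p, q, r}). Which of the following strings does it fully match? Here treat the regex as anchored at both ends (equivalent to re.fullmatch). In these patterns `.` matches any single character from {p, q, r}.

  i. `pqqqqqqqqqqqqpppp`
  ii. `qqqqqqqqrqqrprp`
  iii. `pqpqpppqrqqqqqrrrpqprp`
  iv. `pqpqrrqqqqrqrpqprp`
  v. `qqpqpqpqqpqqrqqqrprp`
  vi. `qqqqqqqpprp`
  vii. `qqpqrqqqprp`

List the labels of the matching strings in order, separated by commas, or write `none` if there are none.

i, ii, iv, vi, vii

i → match
ii → match
iii → no match
iv → match
v → no match
vi → match
vii → match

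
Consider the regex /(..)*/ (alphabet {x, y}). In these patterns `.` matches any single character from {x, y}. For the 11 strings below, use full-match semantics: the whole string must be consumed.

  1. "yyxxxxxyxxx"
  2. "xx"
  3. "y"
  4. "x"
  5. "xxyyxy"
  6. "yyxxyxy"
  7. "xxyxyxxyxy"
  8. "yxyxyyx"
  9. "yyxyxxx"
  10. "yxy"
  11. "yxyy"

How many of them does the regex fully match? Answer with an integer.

4

1 → no match
2 → match
3 → no match
4 → no match
5 → match
6 → no match
7 → match
8 → no match
9 → no match
10 → no match
11 → match
Total matched: 4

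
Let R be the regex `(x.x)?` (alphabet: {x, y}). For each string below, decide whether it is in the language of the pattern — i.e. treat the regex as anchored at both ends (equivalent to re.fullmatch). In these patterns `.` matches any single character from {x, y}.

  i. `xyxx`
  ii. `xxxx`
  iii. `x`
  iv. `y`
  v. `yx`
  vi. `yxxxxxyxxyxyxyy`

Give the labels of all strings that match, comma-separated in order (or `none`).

i → no match
ii → no match
iii → no match
iv → no match
v → no match
vi → no match

none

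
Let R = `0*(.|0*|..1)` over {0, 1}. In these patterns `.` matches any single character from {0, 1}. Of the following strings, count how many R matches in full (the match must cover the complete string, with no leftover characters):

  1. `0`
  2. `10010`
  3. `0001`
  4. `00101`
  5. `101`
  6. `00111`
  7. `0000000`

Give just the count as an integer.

1. `0` → match
2. `10010` → no match
3. `0001` → match
4. `00101` → match
5. `101` → match
6. `00111` → match
7. `0000000` → match
Total matched: 6

6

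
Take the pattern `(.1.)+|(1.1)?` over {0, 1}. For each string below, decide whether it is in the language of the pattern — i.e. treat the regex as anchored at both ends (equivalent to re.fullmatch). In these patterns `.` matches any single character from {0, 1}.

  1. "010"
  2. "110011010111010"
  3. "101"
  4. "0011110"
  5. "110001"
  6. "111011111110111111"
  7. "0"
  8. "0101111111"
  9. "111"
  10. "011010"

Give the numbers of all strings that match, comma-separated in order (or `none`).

1 → match
2 → match
3 → match
4 → no match
5 → no match
6 → match
7 → no match
8 → no match
9 → match
10 → match

1, 2, 3, 6, 9, 10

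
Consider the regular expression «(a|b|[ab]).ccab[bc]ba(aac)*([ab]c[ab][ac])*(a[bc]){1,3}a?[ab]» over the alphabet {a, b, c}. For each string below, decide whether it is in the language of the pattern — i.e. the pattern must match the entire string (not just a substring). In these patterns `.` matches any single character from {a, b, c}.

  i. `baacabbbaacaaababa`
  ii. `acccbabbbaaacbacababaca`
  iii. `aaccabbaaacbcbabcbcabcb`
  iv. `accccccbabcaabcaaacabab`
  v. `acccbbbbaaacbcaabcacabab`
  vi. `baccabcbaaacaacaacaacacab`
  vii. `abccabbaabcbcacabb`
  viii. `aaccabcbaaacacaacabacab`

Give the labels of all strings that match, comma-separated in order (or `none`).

i → no match
ii → no match
iii → no match
iv → no match
v → no match
vi → match
vii → no match
viii → no match

vi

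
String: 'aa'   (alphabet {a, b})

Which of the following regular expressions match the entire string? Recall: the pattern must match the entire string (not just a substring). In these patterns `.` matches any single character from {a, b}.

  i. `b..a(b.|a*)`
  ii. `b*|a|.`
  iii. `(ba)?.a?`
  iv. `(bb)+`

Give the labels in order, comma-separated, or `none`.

i → no match — must start with 'b'
ii → no match
iii → match
iv → no match — must start with 'bb'

iii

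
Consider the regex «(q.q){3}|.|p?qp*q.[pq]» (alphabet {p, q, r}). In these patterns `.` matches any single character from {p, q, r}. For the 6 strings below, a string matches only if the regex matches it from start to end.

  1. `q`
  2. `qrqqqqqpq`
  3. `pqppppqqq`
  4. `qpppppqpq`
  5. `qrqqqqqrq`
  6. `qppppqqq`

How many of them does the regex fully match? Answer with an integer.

6

1. `q` → match
2. `qrqqqqqpq` → match
3. `pqppppqqq` → match
4. `qpppppqpq` → match
5. `qrqqqqqrq` → match
6. `qppppqqq` → match
Total matched: 6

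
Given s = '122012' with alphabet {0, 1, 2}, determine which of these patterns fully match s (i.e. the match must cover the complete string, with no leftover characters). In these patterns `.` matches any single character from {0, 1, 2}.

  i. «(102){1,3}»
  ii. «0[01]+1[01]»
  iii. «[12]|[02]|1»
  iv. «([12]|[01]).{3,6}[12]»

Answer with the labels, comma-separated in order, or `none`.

i → no match — must start with '102'
ii → no match — must start with '0'
iii → no match
iv → match

iv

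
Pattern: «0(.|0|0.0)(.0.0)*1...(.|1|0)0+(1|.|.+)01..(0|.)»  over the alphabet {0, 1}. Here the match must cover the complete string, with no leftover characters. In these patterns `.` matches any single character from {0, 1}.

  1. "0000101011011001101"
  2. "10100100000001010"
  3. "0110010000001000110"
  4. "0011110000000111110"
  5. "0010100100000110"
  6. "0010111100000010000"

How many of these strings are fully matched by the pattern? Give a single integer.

0

1 → no match
2 → no match — must start with "0"
3 → no match
4 → no match
5 → no match
6 → no match
Total matched: 0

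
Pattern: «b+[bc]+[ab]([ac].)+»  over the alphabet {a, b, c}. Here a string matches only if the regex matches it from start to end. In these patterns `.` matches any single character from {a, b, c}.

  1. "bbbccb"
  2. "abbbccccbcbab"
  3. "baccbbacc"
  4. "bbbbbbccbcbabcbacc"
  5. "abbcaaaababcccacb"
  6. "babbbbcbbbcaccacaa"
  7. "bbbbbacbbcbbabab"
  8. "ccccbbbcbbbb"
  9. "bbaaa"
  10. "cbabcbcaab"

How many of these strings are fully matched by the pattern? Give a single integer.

1 → no match
2 → no match — must start with "b"
3 → no match
4 → no match
5 → no match — must start with "b"
6 → no match
7 → no match
8 → no match — must start with "b"
9 → match
10 → no match — must start with "b"
Total matched: 1

1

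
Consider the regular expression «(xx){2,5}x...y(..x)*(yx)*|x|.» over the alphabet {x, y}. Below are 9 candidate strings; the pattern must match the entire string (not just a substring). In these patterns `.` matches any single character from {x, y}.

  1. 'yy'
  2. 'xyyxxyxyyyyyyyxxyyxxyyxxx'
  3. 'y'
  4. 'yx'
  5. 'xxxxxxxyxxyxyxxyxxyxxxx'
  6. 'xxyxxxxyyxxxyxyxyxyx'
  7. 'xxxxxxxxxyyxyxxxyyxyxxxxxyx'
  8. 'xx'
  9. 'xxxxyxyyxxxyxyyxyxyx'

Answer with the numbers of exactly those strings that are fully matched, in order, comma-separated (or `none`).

1 → no match
2 → no match
3 → match
4 → no match
5 → match
6 → no match
7 → match
8 → no match
9 → no match

3, 5, 7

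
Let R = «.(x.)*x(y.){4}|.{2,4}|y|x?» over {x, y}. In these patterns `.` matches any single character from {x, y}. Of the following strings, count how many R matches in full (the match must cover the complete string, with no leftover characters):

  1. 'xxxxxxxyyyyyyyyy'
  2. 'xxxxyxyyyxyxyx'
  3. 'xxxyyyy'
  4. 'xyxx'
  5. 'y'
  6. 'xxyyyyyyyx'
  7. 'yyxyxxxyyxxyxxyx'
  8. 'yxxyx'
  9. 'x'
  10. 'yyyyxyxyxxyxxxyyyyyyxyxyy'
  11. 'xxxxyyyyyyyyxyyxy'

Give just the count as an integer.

1 → no match
2 → match
3. 'xxxyyyy' → no match
4. 'xyxx' → match
5. 'y' → match
6. 'xxyyyyyyyx' → match
7 → no match
8. 'yxxyx' → no match
9. 'x' → match
10 → no match
11 → no match
Total matched: 5

5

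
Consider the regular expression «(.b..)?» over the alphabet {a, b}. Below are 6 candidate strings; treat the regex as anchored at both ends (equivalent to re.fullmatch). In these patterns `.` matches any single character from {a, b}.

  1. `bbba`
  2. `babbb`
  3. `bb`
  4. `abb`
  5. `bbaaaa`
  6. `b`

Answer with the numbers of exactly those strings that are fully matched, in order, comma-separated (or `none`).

1. `bbba` → match
2. `babbb` → no match
3. `bb` → no match
4. `abb` → no match
5. `bbaaaa` → no match
6. `b` → no match

1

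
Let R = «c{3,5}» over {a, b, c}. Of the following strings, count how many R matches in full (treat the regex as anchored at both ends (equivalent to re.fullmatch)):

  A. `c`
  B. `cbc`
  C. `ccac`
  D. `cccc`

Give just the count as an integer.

1

A. `c` → no match
B. `cbc` → no match
C. `ccac` → no match
D. `cccc` → match
Total matched: 1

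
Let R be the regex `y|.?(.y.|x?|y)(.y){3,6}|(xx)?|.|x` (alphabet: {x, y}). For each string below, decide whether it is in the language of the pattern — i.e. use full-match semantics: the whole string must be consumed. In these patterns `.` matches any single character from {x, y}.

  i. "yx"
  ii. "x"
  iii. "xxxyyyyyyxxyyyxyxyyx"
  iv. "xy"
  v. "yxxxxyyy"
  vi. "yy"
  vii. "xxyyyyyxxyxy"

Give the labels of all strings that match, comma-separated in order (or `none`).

i → no match
ii → match
iii → no match
iv → no match
v → no match
vi → no match
vii → no match

ii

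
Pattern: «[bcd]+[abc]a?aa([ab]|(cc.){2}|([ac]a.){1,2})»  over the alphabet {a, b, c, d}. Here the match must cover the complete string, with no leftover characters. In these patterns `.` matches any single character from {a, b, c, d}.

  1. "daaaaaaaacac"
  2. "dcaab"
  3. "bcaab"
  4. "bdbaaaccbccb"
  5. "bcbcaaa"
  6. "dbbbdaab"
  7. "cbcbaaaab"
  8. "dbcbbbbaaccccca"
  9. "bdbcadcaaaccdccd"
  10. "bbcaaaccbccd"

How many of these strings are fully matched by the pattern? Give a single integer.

7

1 → no match
2 → match
3 → match
4 → match
5 → match
6 → no match
7 → match
8 → match
9 → no match
10 → match
Total matched: 7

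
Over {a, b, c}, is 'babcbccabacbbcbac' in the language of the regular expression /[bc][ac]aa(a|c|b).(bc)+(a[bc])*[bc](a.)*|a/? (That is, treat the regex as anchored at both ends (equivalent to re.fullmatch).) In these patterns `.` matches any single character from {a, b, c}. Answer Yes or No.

No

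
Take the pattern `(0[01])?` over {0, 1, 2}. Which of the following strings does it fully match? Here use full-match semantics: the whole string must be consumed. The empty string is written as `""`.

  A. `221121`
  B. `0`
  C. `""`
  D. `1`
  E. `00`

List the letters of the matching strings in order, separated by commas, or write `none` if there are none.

A → no match
B → no match
C → match
D → no match
E → match

C, E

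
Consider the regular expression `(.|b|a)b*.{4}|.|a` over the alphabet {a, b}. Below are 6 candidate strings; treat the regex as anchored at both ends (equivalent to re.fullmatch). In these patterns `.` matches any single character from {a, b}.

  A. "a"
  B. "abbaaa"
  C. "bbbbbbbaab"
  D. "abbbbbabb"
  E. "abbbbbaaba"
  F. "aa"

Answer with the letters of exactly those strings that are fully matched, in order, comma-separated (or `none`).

A, B, C, D, E

A → match
B → match
C → match
D → match
E → match
F → no match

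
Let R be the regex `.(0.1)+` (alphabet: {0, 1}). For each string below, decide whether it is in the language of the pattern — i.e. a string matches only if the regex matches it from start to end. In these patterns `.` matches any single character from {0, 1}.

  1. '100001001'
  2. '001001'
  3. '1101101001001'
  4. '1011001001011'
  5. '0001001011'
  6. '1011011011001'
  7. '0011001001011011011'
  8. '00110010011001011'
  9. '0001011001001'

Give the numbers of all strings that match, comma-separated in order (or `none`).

1 → no match
2 → no match
3 → no match
4 → match
5 → match
6 → match
7 → match
8 → no match
9 → match

4, 5, 6, 7, 9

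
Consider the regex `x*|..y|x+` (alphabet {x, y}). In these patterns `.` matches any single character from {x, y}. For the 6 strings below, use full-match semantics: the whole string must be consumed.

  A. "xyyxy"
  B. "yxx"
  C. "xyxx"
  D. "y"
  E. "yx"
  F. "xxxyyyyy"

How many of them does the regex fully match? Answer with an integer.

0

A → no match
B → no match
C → no match
D → no match
E → no match
F → no match
Total matched: 0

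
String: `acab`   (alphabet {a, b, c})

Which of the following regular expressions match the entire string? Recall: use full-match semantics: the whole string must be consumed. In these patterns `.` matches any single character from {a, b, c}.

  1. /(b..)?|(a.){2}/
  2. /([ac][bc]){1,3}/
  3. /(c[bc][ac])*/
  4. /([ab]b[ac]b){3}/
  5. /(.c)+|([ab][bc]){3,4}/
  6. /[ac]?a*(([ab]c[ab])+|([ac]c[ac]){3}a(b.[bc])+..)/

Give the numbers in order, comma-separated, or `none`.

1 → match
2 → match
3 → no match
4 → no match
5 → no match
6 → no match

1, 2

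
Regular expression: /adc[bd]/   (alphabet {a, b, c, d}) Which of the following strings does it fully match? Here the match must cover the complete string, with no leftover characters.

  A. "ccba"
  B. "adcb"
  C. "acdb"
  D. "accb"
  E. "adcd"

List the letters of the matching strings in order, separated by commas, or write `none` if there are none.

B, E

A → no match — must start with "adc"
B → match
C → no match — must start with "adc"
D → no match — must start with "adc"
E → match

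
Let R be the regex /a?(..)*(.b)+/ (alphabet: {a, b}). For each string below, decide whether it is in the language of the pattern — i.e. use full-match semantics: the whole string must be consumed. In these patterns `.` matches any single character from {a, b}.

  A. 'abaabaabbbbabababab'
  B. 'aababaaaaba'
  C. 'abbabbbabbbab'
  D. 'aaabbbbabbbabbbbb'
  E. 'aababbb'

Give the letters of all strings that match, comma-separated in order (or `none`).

A, C, D, E

A → match
B → no match — must end with 'b'
C → match
D → match
E → match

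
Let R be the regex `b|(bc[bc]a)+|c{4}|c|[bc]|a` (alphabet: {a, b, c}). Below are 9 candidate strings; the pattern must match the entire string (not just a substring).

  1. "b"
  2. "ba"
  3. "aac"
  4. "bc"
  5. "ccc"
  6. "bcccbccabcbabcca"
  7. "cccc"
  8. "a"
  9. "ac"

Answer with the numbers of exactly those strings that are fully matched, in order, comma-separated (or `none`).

1 → match
2 → no match
3 → no match
4 → no match
5 → no match
6 → no match
7 → match
8 → match
9 → no match

1, 7, 8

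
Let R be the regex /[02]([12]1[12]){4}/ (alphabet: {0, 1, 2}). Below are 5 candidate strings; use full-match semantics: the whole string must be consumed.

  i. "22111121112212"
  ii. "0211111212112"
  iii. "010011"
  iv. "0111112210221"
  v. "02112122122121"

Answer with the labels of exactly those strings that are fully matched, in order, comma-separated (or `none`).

ii

i → no match
ii → match
iii → no match
iv → no match
v → no match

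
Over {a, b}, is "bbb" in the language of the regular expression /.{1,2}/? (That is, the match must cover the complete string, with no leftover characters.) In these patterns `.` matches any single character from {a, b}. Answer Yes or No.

No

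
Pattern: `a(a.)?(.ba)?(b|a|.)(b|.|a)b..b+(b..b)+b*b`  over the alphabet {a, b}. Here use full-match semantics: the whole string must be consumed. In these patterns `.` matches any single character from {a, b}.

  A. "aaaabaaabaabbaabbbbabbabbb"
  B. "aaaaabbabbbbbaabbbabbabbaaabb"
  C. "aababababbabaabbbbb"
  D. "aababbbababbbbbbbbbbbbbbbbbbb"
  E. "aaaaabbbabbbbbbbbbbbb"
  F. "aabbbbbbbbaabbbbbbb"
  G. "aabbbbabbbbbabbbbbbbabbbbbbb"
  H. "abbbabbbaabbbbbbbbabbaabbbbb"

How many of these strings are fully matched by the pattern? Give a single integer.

A → no match
B → no match
C → no match
D → no match
E → no match
F → match
G → match
H → no match
Total matched: 2

2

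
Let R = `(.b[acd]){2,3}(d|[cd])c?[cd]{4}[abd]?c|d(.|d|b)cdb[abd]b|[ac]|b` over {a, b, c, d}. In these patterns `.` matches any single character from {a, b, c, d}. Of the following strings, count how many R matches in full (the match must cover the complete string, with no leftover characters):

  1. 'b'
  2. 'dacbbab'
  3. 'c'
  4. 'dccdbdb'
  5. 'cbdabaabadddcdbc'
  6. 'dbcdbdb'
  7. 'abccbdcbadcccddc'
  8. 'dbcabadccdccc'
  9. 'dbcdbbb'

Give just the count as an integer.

1 → match
2 → no match
3 → match
4 → match
5 → match
6 → match
7 → match
8 → match
9 → match
Total matched: 8

8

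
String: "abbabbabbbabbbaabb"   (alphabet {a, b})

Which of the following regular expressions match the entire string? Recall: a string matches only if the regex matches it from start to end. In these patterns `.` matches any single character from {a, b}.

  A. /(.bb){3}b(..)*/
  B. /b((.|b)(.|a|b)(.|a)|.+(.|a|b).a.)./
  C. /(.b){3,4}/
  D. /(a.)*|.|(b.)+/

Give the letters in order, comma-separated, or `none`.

A → match
B → no match — must start with "b"
C → no match
D → no match

A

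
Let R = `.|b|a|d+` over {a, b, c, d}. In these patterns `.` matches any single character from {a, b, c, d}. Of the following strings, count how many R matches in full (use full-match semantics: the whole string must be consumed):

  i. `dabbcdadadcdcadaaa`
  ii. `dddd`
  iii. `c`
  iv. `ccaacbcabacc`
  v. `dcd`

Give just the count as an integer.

i → no match
ii → match
iii → match
iv → no match
v → no match
Total matched: 2

2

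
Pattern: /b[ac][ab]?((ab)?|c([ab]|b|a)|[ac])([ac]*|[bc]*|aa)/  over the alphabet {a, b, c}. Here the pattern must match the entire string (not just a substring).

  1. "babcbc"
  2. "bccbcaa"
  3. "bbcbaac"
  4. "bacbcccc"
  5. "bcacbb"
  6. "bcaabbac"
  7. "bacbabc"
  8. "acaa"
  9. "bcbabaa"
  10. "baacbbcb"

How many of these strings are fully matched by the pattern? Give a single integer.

6

1 → match
2 → match
3 → no match
4 → match
5 → match
6 → no match
7 → no match
8 → no match — must start with "b"
9 → match
10 → match
Total matched: 6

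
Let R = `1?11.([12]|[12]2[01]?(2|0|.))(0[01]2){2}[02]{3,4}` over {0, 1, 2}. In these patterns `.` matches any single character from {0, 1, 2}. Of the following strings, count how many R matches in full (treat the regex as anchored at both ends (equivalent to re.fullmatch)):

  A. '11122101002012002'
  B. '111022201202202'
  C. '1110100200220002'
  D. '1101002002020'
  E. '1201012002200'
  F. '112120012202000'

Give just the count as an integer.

1

A → no match
B → no match
C → no match
D → match
E → no match
F → no match
Total matched: 1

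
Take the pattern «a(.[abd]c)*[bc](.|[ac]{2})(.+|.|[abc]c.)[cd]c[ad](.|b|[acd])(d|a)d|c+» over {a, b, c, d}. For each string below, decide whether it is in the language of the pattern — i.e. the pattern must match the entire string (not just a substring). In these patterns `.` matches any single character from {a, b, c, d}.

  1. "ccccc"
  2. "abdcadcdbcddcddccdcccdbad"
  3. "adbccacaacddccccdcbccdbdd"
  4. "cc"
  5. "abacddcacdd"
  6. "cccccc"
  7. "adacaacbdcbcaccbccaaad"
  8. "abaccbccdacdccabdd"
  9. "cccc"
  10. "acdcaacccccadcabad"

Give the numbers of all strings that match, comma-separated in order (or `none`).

1, 2, 3, 4, 5, 6, 7, 8, 9, 10

1 → match
2 → match
3 → match
4 → match
5 → match
6 → match
7 → match
8 → match
9 → match
10 → match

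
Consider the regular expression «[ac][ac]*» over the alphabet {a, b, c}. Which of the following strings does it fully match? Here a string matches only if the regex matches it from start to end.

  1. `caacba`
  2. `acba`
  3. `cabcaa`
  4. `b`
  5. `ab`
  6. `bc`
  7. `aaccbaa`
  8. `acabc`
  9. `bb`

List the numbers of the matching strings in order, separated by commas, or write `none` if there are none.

none

1. `caacba` → no match
2. `acba` → no match
3. `cabcaa` → no match
4. `b` → no match
5. `ab` → no match
6. `bc` → no match
7. `aaccbaa` → no match
8. `acabc` → no match
9. `bb` → no match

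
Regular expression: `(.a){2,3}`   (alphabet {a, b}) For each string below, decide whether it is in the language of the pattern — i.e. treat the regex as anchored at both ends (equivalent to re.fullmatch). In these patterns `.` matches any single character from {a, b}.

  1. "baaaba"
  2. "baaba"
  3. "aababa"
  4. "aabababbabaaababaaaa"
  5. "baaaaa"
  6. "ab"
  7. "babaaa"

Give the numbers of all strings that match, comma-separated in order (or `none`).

1, 3, 5, 7

1. "baaaba" → match
2. "baaba" → no match
3. "aababa" → match
4 → no match
5. "baaaaa" → match
6. "ab" → no match — must end with "a"
7. "babaaa" → match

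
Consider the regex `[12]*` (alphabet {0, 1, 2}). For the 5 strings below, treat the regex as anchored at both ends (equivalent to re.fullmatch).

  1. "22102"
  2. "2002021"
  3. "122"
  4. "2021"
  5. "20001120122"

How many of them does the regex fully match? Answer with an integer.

1. "22102" → no match
2. "2002021" → no match
3. "122" → match
4. "2021" → no match
5. "20001120122" → no match
Total matched: 1

1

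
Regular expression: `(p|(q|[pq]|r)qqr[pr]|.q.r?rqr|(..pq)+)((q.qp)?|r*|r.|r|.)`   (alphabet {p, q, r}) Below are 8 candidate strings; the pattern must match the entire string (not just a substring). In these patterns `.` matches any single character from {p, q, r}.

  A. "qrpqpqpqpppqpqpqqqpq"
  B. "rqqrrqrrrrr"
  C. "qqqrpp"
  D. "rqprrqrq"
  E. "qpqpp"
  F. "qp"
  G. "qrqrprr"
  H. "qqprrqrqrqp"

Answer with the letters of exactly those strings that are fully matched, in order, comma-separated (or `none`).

A, B, C, D, H

A → match
B → match
C → match
D → match
E → no match
F → no match
G → no match
H → match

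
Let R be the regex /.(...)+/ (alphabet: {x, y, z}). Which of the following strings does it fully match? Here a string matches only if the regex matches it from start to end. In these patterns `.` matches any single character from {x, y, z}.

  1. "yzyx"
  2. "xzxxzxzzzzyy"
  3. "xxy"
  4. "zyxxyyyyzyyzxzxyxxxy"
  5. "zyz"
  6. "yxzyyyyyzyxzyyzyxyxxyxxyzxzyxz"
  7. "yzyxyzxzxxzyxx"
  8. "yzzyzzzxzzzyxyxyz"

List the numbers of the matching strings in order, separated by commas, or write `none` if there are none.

1

1 → match
2 → no match
3 → no match
4 → no match
5 → no match
6 → no match
7 → no match
8 → no match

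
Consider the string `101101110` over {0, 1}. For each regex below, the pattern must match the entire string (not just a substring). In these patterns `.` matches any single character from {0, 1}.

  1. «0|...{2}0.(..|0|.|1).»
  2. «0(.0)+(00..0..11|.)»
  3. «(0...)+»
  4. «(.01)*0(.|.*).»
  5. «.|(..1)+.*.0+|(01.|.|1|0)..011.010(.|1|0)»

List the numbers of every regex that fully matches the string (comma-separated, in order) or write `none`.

1 → match
2 → no match — must start with `0`
3 → no match — must start with `0`
4 → no match
5 → match

1, 5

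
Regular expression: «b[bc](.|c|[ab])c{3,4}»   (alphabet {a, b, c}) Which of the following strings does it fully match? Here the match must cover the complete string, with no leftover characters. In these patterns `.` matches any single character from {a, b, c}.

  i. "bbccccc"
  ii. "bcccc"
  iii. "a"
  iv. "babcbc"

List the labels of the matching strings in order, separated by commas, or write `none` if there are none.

i → match
ii → no match
iii → no match — must start with "b"
iv → no match

i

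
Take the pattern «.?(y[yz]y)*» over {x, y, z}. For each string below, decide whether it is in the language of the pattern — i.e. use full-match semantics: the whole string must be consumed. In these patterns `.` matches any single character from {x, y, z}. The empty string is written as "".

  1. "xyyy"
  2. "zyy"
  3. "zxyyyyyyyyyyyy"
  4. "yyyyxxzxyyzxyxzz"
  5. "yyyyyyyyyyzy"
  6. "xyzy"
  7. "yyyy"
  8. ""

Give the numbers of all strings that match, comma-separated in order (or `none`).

1. "xyyy" → match
2. "zyy" → no match
3 → no match
4 → no match
5. "yyyyyyyyyyzy" → match
6. "xyzy" → match
7. "yyyy" → match
8. "" → match

1, 5, 6, 7, 8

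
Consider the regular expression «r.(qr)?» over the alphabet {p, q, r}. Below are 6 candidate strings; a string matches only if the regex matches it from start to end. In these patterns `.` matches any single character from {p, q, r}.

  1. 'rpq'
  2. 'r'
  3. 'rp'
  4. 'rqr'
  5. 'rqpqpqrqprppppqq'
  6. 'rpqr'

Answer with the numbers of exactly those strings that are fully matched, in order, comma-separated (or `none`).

1. 'rpq' → no match
2. 'r' → no match
3. 'rp' → match
4. 'rqr' → no match
5 → no match
6. 'rpqr' → match

3, 6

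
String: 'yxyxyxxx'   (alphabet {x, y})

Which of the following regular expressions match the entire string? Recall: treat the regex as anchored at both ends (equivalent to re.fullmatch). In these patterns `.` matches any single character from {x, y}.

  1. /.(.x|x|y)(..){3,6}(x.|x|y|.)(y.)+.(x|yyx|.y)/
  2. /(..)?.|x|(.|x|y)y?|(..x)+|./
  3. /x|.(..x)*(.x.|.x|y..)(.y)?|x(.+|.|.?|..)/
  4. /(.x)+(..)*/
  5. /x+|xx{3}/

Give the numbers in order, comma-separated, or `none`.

4

1 → no match
2 → no match
3 → no match
4 → match
5 → no match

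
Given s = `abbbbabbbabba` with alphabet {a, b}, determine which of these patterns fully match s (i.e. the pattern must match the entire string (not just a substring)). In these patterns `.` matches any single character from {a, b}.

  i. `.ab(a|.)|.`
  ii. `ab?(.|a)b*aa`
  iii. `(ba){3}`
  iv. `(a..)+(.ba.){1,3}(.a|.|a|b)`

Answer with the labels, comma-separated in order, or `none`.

i → no match
ii → no match — must end with `aa`
iii → no match — must start with `ba`
iv → match

iv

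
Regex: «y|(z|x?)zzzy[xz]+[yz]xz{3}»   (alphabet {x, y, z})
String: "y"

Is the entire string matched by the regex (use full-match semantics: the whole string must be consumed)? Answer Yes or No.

Yes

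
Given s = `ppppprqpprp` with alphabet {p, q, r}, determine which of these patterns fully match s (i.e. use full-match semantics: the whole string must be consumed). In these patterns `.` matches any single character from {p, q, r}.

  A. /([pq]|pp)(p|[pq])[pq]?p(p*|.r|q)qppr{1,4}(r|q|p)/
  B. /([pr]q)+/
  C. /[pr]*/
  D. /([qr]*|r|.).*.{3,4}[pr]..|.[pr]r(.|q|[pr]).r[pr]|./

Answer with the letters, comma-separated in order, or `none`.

A, D

A → match
B → no match — must end with `q`
C → no match
D → match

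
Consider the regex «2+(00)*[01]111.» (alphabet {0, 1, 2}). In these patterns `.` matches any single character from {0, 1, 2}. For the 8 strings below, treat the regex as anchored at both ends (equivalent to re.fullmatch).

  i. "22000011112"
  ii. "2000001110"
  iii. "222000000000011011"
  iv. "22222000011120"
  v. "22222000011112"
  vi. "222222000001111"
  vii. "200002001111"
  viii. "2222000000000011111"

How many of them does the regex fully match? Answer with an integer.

i → match
ii → match
iii → no match
iv → no match
v → match
vi → match
vii → no match
viii → match
Total matched: 5

5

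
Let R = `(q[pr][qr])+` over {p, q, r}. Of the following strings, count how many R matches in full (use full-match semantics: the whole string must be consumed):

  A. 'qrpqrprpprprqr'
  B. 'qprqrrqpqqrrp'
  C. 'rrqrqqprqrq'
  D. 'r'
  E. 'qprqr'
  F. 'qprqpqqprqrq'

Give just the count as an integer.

A → no match
B → no match
C → no match — must start with 'q'
D → no match — must start with 'q'
E → no match
F → match
Total matched: 1

1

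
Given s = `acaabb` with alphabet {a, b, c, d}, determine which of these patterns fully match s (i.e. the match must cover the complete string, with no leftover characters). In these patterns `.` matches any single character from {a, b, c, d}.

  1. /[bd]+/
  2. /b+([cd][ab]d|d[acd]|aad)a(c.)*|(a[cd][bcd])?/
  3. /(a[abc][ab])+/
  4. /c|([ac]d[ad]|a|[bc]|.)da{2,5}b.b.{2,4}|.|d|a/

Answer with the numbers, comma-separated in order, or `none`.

1 → no match
2 → no match
3 → match
4 → no match

3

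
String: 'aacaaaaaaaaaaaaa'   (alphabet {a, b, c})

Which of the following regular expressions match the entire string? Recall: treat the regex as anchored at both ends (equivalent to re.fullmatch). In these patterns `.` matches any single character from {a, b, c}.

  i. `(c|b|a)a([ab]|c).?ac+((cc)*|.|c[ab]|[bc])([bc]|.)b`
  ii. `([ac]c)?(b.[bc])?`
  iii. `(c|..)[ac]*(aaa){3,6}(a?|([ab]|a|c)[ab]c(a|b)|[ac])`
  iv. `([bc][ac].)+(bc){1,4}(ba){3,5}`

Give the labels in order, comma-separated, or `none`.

i → no match — must end with 'b'
ii → no match
iii → match
iv → no match — must end with 'ba'

iii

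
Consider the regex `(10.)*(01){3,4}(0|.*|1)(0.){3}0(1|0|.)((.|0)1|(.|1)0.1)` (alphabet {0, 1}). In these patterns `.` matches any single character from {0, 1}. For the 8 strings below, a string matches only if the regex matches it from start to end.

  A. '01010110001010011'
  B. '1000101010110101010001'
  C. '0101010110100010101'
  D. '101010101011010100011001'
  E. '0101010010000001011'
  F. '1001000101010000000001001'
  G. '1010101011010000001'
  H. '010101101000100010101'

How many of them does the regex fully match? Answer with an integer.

A → match
B → match
C → match
D → match
E → match
F → match
G → no match
H → match
Total matched: 7

7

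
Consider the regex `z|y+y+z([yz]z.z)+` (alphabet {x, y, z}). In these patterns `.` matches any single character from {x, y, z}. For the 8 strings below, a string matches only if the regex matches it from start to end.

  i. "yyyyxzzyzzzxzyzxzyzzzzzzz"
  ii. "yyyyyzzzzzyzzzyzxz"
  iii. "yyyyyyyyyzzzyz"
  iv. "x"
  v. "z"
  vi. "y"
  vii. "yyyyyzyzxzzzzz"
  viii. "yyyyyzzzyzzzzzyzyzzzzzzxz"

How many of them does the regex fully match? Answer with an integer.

4

i → no match
ii → match
iii → match
iv → no match — must end with "z"
v → match
vi → no match — must end with "z"
vii → match
viii → no match
Total matched: 4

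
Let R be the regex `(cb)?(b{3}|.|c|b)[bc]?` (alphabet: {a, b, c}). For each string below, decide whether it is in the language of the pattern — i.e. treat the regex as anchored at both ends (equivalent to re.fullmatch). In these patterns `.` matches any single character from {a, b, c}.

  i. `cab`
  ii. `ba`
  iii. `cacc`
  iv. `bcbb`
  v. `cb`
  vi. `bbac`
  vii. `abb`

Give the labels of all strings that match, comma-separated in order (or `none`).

i → no match
ii → no match
iii → no match
iv → no match
v → match
vi → no match
vii → no match

v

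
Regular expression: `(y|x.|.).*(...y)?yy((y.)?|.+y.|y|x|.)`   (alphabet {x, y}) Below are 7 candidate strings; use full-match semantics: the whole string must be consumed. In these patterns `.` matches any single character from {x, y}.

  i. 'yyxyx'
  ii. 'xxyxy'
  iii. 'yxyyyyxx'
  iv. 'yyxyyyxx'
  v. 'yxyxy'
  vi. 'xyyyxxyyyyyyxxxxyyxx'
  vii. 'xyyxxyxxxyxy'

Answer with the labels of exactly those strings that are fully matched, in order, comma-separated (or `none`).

none

i → no match
ii → no match
iii → no match
iv → no match
v → no match
vi → no match
vii → no match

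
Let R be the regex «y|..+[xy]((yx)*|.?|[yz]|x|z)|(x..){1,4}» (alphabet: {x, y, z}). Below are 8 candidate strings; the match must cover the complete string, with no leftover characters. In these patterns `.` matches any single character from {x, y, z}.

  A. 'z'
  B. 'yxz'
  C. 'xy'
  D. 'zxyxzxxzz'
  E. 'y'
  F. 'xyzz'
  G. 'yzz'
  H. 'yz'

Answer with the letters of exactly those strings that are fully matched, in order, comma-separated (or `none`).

A → no match
B → no match
C → no match
D → no match
E → match
F → no match
G → no match
H → no match

E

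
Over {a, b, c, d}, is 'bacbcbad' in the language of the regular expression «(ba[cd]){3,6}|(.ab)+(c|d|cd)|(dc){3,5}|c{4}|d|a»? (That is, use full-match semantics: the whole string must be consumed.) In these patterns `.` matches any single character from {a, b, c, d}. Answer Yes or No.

No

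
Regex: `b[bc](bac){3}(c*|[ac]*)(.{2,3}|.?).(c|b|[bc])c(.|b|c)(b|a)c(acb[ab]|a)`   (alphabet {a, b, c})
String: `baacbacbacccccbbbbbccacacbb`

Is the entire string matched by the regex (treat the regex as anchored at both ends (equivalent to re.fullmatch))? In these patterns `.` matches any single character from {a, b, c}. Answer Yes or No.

No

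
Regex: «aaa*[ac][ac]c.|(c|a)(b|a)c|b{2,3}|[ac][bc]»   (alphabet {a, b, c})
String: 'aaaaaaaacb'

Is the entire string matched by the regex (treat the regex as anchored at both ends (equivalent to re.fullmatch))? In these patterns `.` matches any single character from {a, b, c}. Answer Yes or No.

Yes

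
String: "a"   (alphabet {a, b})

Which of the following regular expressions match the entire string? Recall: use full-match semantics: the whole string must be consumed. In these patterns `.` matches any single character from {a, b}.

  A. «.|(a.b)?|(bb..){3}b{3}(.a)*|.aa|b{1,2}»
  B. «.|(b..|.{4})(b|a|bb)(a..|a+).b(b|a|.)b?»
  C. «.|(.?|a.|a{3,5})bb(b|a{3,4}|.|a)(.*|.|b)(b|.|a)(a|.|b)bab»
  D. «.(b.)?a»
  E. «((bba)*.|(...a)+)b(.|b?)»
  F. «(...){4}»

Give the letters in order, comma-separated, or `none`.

A, B, C

A → match
B → match
C → match
D → no match
E → no match
F → no match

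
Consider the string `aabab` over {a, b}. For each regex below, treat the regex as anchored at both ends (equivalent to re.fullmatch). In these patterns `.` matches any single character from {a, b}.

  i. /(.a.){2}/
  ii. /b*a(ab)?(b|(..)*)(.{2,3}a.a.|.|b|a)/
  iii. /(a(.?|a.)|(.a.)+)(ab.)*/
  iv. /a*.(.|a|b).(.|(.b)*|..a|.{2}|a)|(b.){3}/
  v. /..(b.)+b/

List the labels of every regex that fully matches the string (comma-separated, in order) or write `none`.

iv, v

i → no match
ii → no match
iii → no match
iv → match
v → match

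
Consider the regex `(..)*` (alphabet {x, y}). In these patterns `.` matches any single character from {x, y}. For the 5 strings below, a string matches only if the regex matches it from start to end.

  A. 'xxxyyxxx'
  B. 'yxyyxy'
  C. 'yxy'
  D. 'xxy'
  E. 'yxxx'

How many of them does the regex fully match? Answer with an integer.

3

A → match
B → match
C → no match
D → no match
E → match
Total matched: 3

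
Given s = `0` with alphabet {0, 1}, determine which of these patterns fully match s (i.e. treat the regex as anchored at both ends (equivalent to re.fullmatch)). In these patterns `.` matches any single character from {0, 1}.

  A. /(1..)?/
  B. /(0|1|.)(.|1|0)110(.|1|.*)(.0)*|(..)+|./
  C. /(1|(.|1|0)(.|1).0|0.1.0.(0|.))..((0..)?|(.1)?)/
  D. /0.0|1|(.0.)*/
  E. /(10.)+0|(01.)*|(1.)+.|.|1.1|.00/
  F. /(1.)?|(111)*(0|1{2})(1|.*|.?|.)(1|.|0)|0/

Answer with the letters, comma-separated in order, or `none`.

B, E, F

A → no match
B → match
C → no match
D → no match
E → match
F → match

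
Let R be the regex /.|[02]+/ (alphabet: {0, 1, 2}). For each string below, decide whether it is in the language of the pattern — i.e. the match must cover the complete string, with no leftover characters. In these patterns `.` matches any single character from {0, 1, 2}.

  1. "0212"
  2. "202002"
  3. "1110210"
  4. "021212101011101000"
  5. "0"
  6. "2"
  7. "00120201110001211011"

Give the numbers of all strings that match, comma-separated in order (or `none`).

2, 5, 6

1 → no match
2 → match
3 → no match
4 → no match
5 → match
6 → match
7 → no match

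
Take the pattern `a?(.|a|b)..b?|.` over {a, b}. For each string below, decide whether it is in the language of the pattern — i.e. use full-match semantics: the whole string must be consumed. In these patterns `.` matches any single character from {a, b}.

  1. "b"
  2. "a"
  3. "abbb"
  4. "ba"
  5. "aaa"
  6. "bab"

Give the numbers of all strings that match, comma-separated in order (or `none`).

1 → match
2 → match
3 → match
4 → no match
5 → match
6 → match

1, 2, 3, 5, 6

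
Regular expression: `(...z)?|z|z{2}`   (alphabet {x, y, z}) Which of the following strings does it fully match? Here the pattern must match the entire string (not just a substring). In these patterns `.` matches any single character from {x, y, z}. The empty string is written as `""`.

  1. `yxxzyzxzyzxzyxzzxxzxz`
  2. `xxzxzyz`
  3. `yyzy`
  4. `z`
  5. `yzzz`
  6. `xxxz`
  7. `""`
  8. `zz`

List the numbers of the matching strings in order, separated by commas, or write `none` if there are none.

1 → no match
2 → no match
3 → no match
4 → match
5 → match
6 → match
7 → match
8 → match

4, 5, 6, 7, 8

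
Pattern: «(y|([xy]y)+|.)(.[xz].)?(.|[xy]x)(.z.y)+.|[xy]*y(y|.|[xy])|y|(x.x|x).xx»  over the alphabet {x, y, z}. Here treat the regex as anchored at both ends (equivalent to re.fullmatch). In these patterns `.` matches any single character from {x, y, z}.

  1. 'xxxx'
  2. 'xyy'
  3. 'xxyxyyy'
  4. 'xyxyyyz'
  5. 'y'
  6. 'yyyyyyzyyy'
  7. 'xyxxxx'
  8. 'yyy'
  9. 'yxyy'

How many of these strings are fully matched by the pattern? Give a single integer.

9

1 → match
2 → match
3 → match
4 → match
5 → match
6 → match
7 → match
8 → match
9 → match
Total matched: 9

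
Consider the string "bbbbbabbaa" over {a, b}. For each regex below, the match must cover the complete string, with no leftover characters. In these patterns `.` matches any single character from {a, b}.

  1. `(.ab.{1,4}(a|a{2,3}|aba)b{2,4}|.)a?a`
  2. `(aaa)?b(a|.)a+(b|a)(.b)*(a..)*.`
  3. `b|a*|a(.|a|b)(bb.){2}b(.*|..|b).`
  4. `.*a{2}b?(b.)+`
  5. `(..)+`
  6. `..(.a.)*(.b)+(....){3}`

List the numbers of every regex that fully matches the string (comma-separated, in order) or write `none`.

5

1 → no match
2 → no match
3 → no match
4 → no match
5 → match
6 → no match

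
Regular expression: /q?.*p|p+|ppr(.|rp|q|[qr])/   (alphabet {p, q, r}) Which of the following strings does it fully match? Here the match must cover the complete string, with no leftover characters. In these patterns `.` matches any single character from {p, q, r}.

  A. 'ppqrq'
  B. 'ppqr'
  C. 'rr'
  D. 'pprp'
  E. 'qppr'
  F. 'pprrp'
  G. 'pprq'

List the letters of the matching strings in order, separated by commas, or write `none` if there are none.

D, F, G

A → no match
B → no match
C → no match
D → match
E → no match
F → match
G → match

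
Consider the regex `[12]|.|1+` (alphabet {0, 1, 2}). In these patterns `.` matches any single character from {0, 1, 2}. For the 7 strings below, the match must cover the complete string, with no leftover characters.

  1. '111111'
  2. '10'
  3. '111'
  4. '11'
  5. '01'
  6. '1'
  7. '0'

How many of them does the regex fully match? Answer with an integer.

5

1. '111111' → match
2. '10' → no match
3. '111' → match
4. '11' → match
5. '01' → no match
6. '1' → match
7. '0' → match
Total matched: 5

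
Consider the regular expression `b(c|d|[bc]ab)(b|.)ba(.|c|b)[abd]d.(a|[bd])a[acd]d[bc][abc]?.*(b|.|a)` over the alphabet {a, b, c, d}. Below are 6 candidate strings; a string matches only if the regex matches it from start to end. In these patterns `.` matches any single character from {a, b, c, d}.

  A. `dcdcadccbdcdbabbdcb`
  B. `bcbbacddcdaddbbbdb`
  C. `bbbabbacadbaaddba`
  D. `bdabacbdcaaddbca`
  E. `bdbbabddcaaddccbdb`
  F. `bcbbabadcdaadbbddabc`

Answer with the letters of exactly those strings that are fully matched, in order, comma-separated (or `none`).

A → no match — must start with `b`
B → match
C → no match
D → match
E → match
F → match

B, D, E, F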